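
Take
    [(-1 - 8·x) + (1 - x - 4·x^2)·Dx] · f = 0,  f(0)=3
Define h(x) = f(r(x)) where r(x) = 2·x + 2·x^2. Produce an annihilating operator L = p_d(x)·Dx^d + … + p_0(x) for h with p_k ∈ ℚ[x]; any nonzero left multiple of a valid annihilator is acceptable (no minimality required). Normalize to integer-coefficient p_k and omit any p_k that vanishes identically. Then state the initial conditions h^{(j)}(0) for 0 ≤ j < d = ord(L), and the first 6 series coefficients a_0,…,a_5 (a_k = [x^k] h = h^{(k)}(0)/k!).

f: a_k = 3, 3, 15, 27, 87, 195, …
L₀ from L_f via x↦r, Dx↦r'^{-1}Dx.
L = (2 + 36·x + 96·x^2 + 64·x^3) + (-1 + 2·x + 18·x^2 + 32·x^3 + 16·x^4)·Dx  (order 1).
h: a_k = 3, 6, 66, 336, 2100, 12456, …
ICs: h(0) = 3.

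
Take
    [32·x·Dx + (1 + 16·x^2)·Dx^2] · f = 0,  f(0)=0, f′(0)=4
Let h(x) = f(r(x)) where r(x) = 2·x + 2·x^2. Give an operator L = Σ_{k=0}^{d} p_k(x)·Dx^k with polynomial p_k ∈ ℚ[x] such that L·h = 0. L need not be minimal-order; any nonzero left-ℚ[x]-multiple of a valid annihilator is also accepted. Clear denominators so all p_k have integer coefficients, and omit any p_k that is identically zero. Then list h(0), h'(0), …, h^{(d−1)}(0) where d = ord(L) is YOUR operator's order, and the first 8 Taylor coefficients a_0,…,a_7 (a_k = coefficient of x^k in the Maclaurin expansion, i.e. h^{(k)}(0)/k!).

L = (-2 + 128·x + 512·x^2 + 768·x^3 + 384·x^4)·Dx + (1 + 2·x + 64·x^2 + 256·x^3 + 320·x^4 + 128·x^5)·Dx^2  (order 2).
h: a_k = 0, 8, 8, -512/3, -512, 30208/5, 97792/3, -1638400/7, …
ICs: h(0) = 0, h′(0) = 8.

f: a_k = 0, 4, 0, -64/3, 0, 1024/5, 0, -16384/7, …
L₀ from L_f via x↦r, Dx↦r'^{-1}Dx.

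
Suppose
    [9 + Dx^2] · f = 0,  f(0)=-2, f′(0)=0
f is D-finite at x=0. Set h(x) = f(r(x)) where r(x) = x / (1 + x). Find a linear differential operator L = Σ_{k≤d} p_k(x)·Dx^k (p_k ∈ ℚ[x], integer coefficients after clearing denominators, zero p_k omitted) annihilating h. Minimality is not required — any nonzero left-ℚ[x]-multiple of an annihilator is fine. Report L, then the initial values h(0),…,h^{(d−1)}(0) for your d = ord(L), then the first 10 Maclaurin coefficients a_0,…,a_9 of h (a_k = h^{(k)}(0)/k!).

L = 9 + (2 + 6·x + 6·x^2 + 2·x^3)·Dx + (1 + 4·x + 6·x^2 + 4·x^3 + x^4)·Dx^2  (order 2).
h: a_k = -2, 0, 9, -18, 81/4, -9, -819/40, 1377/20, -293553/2240, 54657/280, …
ICs: h(0) = -2, h′(0) = 0.

f: a_k = -2, 0, 9, 0, -27/4, 0, 81/40, 0, -729/2240, 0, …
L₀ from L_f via x↦r, Dx↦r'^{-1}Dx.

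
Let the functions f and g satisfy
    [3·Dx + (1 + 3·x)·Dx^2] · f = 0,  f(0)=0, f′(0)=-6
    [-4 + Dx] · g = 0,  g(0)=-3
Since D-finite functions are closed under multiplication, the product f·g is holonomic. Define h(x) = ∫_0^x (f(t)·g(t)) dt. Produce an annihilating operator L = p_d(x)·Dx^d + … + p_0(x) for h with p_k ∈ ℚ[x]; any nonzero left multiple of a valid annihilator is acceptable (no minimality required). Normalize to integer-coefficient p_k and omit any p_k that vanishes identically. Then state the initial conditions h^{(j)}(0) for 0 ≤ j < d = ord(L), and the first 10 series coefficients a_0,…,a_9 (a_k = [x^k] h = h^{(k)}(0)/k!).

L = (4 + 48·x)·Dx + (-5 - 24·x)·Dx^2 + (1 + 3·x)·Dx^3  (order 3).
h: a_k = 0, 0, 9, 15, 45/2, 141/10, 118/5, -93/7, 7759/140, -21487/180, …
ICs: h(0) = 0, h′(0) = 0, h′′(0) = 18.

f: a_k = 0, -6, 9, -18, 81/2, -486/5, 243, -4374/7, 6561/4, -4374, …
g: a_k = -3, -12, -24, -32, -32, -128/5, -256/15, -1024/105, -512/105, -2048/945, …
L₀ := L_f ⊗_s L_g (sym. prod.), ord ≤ 2.
h=∫₀ˣh₀: take L = L₀·Dx.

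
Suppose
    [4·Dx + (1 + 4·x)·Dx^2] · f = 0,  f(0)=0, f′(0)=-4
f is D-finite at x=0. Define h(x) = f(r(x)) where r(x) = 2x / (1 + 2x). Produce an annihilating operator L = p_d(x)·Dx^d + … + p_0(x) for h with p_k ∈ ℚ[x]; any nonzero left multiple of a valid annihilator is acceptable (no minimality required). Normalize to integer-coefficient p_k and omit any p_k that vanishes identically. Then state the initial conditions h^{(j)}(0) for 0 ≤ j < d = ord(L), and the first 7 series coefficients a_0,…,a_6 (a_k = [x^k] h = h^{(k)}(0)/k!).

f: a_k = 0, -4, 8, -64/3, 64, -1024/5, 2048/3, …
f∘r: x↦r, Dx↦Dx/r' in L_f ⇒ L₀.
L = (12 + 40·x)·Dx + (1 + 12·x + 20·x^2)·Dx^2  (order 2).
h: a_k = 0, -8, 48, -992/3, 2496, -99968/5, 166656, …
ICs: h(0) = 0, h′(0) = -8.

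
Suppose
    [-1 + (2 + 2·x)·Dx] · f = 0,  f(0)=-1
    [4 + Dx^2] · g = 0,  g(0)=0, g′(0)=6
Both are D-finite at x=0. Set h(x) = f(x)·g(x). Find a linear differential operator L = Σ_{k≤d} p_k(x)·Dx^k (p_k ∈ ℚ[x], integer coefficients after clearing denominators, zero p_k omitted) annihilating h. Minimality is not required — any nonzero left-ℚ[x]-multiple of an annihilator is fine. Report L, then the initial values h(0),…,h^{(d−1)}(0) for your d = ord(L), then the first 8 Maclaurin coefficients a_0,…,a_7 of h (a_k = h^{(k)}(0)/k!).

L = (19 + 32·x + 16·x^2) + (-4 - 4·x)·Dx + (4 + 8·x + 4·x^2)·Dx^2  (order 2).
h: a_k = 0, -6, -3, 19/4, 13/8, -341/320, -201/640, 7687/53760, …
ICs: h(0) = 0, h′(0) = -6.

f: a_k = -1, -1/2, 1/8, -1/16, 5/128, -7/256, 21/1024, -33/2048, …
g: a_k = 0, 6, 0, -4, 0, 4/5, 0, -8/105, …
Sym-product of L_f,L_g gives L₀ (≤ ord 2).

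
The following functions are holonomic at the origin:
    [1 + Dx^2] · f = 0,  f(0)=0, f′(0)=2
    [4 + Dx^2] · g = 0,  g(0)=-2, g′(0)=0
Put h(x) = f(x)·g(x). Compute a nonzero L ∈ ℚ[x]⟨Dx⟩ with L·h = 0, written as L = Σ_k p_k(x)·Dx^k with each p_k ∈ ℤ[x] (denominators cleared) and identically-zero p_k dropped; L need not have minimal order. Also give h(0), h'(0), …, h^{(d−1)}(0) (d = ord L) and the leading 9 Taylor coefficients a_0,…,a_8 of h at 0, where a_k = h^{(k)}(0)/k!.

f: a_k = 0, 2, 0, -1/3, 0, 1/60, 0, -1/2520, 0, …
g: a_k = -2, 0, 4, 0, -4/3, 0, 8/45, 0, -4/315, …
L₀ := L_f ⊗_s L_g (sym. prod.), ord ≤ 4.
L = 9 + 10·Dx^2 + Dx^4  (order 4).
h: a_k = 0, -4, 0, 26/3, 0, -121/30, 0, 1093/1260, 0, …
ICs: h(0) = 0, h′(0) = -4, h′′(0) = 0, h′′′(0) = 52.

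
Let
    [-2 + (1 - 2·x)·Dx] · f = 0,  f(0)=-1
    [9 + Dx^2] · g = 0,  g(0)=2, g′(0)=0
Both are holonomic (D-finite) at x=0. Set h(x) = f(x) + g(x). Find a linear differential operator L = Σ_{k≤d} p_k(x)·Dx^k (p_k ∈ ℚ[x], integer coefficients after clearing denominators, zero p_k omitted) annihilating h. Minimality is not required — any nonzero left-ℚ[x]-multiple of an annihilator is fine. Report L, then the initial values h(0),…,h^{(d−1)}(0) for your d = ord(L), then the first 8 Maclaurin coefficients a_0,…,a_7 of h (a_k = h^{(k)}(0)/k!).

f: a_k = -1, -2, -4, -8, -16, -32, -64, -128, …
g: a_k = 2, 0, -9, 0, 27/4, 0, -81/40, 0, …
Weyl lclm of L_f,L_g ⇒ L₀ (ord ≤ 3).
L = (594 - 648·x + 648·x^2) + (-153 + 630·x - 972·x^2 + 648·x^3)·Dx + (66 - 72·x + 72·x^2)·Dx^2 + (-17 + 70·x - 108·x^2 + 72·x^3)·Dx^3  (order 3).
h: a_k = 1, -2, -13, -8, -37/4, -32, -2641/40, -128, …
ICs: h(0) = 1, h′(0) = -2, h′′(0) = -26.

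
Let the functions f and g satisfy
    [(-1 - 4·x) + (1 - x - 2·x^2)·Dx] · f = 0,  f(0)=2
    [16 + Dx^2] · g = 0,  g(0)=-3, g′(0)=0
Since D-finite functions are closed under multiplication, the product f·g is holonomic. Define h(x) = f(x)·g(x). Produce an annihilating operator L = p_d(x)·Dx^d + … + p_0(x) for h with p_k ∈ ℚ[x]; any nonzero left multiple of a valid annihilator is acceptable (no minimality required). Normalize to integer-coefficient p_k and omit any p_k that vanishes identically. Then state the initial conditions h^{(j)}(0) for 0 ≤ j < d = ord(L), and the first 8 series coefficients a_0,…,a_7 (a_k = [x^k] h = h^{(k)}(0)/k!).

f: a_k = 2, 2, 6, 10, 22, 42, 86, 170, …
g: a_k = -3, 0, 24, 0, -32, 0, 256/15, 0, …
Sym-product of L_f,L_g gives L₀ (≤ ord 2).
L = (-12 + 16·x + 32·x^2) + (2 + 8·x)·Dx + (-1 + x + 2·x^2)·Dx^2  (order 2).
h: a_k = -6, -6, 30, 18, 14, 50, 1682/15, 3182/15, …
ICs: h(0) = -6, h′(0) = -6.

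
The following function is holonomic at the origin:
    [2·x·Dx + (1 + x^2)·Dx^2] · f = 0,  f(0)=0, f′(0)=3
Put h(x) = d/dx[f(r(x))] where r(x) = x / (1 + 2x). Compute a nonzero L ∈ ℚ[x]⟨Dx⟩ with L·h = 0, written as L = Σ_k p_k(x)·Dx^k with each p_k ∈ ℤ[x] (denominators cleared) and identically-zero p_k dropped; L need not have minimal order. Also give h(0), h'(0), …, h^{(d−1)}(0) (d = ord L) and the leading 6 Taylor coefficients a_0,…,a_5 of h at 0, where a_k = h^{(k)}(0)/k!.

L = (4 + 10·x) + (1 + 4·x + 5·x^2)·Dx  (order 1).
h: a_k = 3, -12, 33, -72, 123, -132, …
ICs: h(0) = 3.

f: a_k = 0, 3, 0, -1, 0, 3/5, …
f∘r: x↦r, Dx↦Dx/r' in L_f ⇒ L₀.
h₀' ⇒ L via d/dx closure of L₀.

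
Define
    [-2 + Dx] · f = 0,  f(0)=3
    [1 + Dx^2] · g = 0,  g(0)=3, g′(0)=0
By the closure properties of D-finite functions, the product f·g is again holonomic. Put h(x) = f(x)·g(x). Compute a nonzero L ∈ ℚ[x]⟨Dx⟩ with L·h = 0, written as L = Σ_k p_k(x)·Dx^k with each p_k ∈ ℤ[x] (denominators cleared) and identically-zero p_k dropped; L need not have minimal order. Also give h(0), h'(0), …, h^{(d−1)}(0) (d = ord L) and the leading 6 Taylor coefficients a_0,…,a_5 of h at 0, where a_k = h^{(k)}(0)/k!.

L = 5 - 4·Dx + Dx^2  (order 2).
h: a_k = 9, 18, 27/2, 3, -21/8, -57/20, …
ICs: h(0) = 9, h′(0) = 18.

f: a_k = 3, 6, 6, 4, 2, 4/5, …
g: a_k = 3, 0, -3/2, 0, 1/8, 0, …
L₀ := L_f ⊗_s L_g (sym. prod.), ord ≤ 2.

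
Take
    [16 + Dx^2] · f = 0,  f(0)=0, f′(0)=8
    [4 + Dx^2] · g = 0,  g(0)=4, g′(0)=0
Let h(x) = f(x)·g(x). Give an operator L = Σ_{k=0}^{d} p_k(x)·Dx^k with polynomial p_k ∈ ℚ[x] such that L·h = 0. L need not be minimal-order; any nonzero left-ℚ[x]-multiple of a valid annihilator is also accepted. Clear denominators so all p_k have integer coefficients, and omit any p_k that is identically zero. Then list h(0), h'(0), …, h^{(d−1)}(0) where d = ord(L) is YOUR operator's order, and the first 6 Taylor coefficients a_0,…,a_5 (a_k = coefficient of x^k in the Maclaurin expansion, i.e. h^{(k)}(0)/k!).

L = 144 + 40·Dx^2 + Dx^4  (order 4).
h: a_k = 0, 32, 0, -448/3, 0, 3904/15, …
ICs: h(0) = 0, h′(0) = 32, h′′(0) = 0, h′′′(0) = -896.

f: a_k = 0, 8, 0, -64/3, 0, 256/15, …
g: a_k = 4, 0, -8, 0, 8/3, 0, …
Sym-product of L_f,L_g gives L₀ (≤ ord 4).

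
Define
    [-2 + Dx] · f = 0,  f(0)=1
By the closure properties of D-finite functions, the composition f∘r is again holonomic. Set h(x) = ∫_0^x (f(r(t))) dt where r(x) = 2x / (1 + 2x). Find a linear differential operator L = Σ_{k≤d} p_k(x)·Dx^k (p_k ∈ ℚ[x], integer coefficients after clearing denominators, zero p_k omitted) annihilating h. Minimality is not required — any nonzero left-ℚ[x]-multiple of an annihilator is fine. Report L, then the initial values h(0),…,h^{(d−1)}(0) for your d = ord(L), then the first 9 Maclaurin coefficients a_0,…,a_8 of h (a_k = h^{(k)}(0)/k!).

f: a_k = 1, 2, 2, 4/3, 2/3, 4/15, 4/45, 8/315, 2/315, …
f∘r: x↦r, Dx↦Dx/r' in L_f ⇒ L₀.
h=∫₀ˣh₀: take L = L₀·Dx.
L = -4·Dx + (1 + 4·x + 4·x^2)·Dx^2  (order 2).
h: a_k = 0, 1, 2, 0, -4/3, 32/15, -32/15, 256/315, 160/63, …
ICs: h(0) = 0, h′(0) = 1.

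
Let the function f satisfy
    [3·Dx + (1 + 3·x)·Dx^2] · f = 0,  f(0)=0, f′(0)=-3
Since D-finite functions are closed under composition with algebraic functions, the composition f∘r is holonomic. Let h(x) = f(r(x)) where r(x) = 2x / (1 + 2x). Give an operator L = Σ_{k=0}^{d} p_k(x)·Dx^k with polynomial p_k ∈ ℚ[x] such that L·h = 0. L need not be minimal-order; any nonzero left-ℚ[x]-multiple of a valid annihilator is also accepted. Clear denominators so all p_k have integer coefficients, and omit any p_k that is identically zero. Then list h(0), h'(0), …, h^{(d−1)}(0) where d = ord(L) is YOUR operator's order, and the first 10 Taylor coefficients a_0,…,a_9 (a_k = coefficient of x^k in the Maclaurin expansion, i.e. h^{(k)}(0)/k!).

f: a_k = 0, -3, 9/2, -9, 81/4, -243/5, 243/2, -2187/7, 6561/8, -2187, …
h₀=f(r): pull back L_f along r ⇒ L₀.
L = (10 + 32·x)·Dx + (1 + 10·x + 16·x^2)·Dx^2  (order 2).
h: a_k = 0, -6, 30, -168, 1020, -32736/5, 43680, -2097024/7, 2097120, -14913024, …
ICs: h(0) = 0, h′(0) = -6.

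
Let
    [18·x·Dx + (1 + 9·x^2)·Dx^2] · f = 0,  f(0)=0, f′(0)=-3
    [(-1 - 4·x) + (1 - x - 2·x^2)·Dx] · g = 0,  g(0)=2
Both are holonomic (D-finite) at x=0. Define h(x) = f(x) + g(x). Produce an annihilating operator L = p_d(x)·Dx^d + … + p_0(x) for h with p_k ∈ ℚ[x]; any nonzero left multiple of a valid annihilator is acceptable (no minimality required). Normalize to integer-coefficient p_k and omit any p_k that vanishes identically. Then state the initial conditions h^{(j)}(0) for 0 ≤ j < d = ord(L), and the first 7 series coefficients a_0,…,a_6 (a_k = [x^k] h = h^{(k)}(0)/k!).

L = (18 - 72·x - 918·x^2 - 1872·x^3 - 4608·x^4 - 1296·x^6)·Dx + (-8 - 30·x - 278·x^3 - 1788·x^4 - 3216·x^5 - 324·x^6 - 1296·x^7)·Dx^2 + (1 + 4·x + 24·x^2 + 4·x^3 + 103·x^4 - 300·x^5 - 312·x^6 - 108·x^7 - 216·x^8)·Dx^3  (order 3).
h: a_k = 2, -1, 6, 19, 22, -33/5, 86, …
ICs: h(0) = 2, h′(0) = -1, h′′(0) = 12.

f: a_k = 0, -3, 0, 9, 0, -243/5, 0, …
g: a_k = 2, 2, 6, 10, 22, 42, 86, …
h₀=f+g: left-lcm gives L₀, ord ≤ 3.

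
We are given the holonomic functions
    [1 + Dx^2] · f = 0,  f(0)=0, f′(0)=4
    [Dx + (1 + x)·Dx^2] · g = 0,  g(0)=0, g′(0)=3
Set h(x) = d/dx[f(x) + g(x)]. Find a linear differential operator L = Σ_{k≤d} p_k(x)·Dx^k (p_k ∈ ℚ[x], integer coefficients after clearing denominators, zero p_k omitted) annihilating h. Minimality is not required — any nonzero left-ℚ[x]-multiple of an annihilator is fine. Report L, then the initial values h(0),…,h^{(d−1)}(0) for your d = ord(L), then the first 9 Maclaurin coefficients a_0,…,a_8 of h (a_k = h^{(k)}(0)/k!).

L = (7 + 2·x + x^2) + (3 + 5·x + 3·x^2 + x^3)·Dx + (7 + 2·x + x^2)·Dx^2 + (3 + 5·x + 3·x^2 + x^3)·Dx^3  (order 3).
h: a_k = 7, -3, 1, -3, 19/6, -3, 539/180, -3, 30241/10080, …
ICs: h(0) = 7, h′(0) = -3, h′′(0) = 2.

f: a_k = 0, 4, 0, -2/3, 0, 1/30, 0, -1/1260, 0, …
g: a_k = 0, 3, -3/2, 1, -3/4, 3/5, -1/2, 3/7, -3/8, …
L₀ := lclm(L_f,L_g); ord L₀ ≤ 2+2.
h=h₀': d/dx-closure on L₀ ⇒ L.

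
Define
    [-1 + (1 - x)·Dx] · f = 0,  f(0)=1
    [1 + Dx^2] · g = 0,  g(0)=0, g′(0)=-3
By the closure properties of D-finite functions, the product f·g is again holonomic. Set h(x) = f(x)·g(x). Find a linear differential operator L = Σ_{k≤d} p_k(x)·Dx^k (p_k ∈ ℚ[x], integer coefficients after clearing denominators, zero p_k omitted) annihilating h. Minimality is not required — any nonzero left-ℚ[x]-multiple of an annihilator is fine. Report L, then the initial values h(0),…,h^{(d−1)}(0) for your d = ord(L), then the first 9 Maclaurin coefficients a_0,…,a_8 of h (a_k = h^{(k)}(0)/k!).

L = (-1 + x) + 2·Dx + (-1 + x)·Dx^2  (order 2).
h: a_k = 0, -3, -3, -5/2, -5/2, -101/40, -101/40, -4241/1680, -4241/1680, …
ICs: h(0) = 0, h′(0) = -3.

f: a_k = 1, 1, 1, 1, 1, 1, 1, 1, 1, …
g: a_k = 0, -3, 0, 1/2, 0, -1/40, 0, 1/1680, 0, …
Product ⇒ symmetric product L₀, ord ≤ 2.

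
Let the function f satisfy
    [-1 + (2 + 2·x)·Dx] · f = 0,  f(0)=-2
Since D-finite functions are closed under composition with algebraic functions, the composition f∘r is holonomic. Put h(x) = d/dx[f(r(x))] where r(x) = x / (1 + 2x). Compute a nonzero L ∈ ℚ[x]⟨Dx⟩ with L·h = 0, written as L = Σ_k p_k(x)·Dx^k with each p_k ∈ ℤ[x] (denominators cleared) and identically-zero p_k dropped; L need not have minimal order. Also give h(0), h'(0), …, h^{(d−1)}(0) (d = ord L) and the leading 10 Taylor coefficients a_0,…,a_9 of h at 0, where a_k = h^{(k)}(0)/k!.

f: a_k = -2, -1, 1/4, -1/8, 5/64, -7/128, 21/512, -33/1024, 429/16384, -715/32768, …
f∘r: x↦r, Dx↦Dx/r' in L_f ⇒ L₀.
h=h₀': d/dx-closure on L₀ ⇒ L.
L = (-9 - 24·x) + (-2 - 10·x - 12·x^2)·Dx  (order 1).
h: a_k = -1, 9/2, -123/8, 757/16, -17715/128, 100935/256, -1134735/1024, 6340365/2048, -283019715/32768, 1581400435/65536, …
ICs: h(0) = -1.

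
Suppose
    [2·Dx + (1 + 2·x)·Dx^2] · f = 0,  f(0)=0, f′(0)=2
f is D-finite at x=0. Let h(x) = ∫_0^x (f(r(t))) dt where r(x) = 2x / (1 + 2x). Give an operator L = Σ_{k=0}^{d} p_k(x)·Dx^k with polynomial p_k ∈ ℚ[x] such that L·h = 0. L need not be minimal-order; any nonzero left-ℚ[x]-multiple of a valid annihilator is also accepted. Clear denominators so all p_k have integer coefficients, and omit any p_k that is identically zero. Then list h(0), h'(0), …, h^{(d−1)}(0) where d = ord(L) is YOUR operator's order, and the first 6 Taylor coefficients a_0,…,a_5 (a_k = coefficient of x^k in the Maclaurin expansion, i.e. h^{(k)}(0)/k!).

f: a_k = 0, 2, -2, 8/3, -4, 32/5, …
f∘r: x↦r, Dx↦Dx/r' in L_f ⇒ L₀.
Integrate: L := L₀·Dx.
L = (8 + 24·x)·Dx^2 + (1 + 8·x + 12·x^2)·Dx^3  (order 3).
h: a_k = 0, 0, 2, -16/3, 52/3, -64, …
ICs: h(0) = 0, h′(0) = 0, h′′(0) = 4.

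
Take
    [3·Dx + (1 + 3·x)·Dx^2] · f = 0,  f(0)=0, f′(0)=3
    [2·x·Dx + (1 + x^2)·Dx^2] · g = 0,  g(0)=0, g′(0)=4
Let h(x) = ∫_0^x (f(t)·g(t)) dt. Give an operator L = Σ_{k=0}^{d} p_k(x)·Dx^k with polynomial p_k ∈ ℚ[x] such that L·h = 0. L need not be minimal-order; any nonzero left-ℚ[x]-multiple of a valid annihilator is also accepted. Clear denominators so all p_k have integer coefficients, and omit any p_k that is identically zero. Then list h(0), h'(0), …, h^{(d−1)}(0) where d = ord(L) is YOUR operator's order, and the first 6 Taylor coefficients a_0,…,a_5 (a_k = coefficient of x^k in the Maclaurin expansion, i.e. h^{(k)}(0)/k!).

L = (264 + 1260·x + 1008·x^2 + 3420·x^3 + 3240·x^4 + 4212·x^5 + 324·x^7)·Dx^2 + (178 + 660·x + 3828·x^2 + 7308·x^3 + 12960·x^4 + 10044·x^5 + 11340·x^6 + 324·x^7 + 1134·x^8)·Dx^3 + (132 + 608·x + 1728·x^2 + 4568·x^3 + 6456·x^4 + 8856·x^5 + 5184·x^6 + 5544·x^7 + 324·x^8 + 648·x^9)·Dx^4 + (13 + 102·x + 341·x^2 + 744·x^3 + 1138·x^4 + 1236·x^5 + 1386·x^6 + 648·x^7 + 657·x^8 + 54·x^9 + 81·x^10)·Dx^5  (order 5).
h: a_k = 0, 0, 0, 4, -9/2, 32/5, …
ICs: h(0) = 0, h′(0) = 0, h′′(0) = 0, h′′′(0) = 24, h′′′′(0) = -108.

f: a_k = 0, 3, -9/2, 9, -81/4, 243/5, …
g: a_k = 0, 4, 0, -4/3, 0, 4/5, …
Sym-product of L_f,L_g gives L₀ (≤ ord 4).
h=∫₀ˣh₀: take L = L₀·Dx.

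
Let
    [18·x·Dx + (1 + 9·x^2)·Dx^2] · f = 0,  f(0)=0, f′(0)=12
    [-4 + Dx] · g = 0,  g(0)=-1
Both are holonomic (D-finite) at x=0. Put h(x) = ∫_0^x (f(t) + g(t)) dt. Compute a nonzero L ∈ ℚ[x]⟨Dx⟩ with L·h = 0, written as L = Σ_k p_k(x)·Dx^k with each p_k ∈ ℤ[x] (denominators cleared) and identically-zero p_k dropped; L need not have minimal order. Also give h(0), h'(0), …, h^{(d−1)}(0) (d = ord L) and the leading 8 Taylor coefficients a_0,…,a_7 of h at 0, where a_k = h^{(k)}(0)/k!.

L = (36 - 144·x - 972·x^2 - 1296·x^3)·Dx^2 + (-17 + 99·x^2 - 648·x^4)·Dx^3 + (2 + 9·x + 36·x^2 + 81·x^3 + 162·x^4)·Dx^4  (order 4).
h: a_k = 0, -1, 4, -8/3, -35/3, -32/15, 1394/45, -256/315, …
ICs: h(0) = 0, h′(0) = -1, h′′(0) = 8, h′′′(0) = -16.

f: a_k = 0, 12, 0, -36, 0, 972/5, 0, -8748/7, …
g: a_k = -1, -4, -8, -32/3, -32/3, -128/15, -256/45, -1024/315, …
f+g: L₀ = lclm(L_f,L_g), ord ≤ 2+1.
Integrate: L := L₀·Dx.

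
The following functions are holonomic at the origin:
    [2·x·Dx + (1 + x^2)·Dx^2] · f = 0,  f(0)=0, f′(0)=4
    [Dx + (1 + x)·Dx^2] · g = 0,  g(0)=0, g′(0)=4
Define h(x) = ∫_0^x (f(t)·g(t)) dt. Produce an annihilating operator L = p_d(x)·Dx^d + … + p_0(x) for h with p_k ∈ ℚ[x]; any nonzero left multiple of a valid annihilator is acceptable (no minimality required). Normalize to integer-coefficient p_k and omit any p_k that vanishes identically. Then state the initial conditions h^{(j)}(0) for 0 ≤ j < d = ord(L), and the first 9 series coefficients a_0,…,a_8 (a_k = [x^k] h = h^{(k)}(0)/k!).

L = (24 + 44·x + 80·x^2 + 156·x^3 + 120·x^4 + 52·x^5 + 4·x^7)·Dx^2 + (18 + 124·x + 308·x^2 + 484·x^3 + 544·x^4 + 372·x^5 + 140·x^6 + 12·x^7 + 14·x^8)·Dx^3 + (12 + 64·x + 192·x^2 + 312·x^3 + 360·x^4 + 312·x^5 + 192·x^6 + 72·x^7 + 12·x^8 + 8·x^9)·Dx^4 + (5 + 18·x + 37·x^2 + 56·x^3 + 66·x^4 + 60·x^5 + 42·x^6 + 24·x^7 + 9·x^8 + 2·x^9 + x^10)·Dx^5  (order 5).
h: a_k = 0, 0, 0, 16/3, -2, 0, -2/9, 208/315, -11/30, …
ICs: h(0) = 0, h′(0) = 0, h′′(0) = 0, h′′′(0) = 32, h′′′′(0) = -48.

f: a_k = 0, 4, 0, -4/3, 0, 4/5, 0, -4/7, 0, …
g: a_k = 0, 4, -2, 4/3, -1, 4/5, -2/3, 4/7, -1/2, …
L₀ := L_f ⊗_s L_g (sym. prod.), ord ≤ 4.
Integrate: L := L₀·Dx.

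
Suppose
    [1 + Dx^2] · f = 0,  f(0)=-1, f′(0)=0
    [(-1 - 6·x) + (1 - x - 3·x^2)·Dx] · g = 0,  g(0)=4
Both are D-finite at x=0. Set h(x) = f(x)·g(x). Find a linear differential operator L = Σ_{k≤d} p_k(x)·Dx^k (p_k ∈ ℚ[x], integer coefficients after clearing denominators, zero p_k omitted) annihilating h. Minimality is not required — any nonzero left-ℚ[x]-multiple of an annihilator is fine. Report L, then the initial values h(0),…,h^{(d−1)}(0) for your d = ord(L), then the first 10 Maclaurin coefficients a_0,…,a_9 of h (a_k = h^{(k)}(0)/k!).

f: a_k = -1, 0, 1/2, 0, -1/24, 0, 1/720, 0, -1/40320, 0, …
g: a_k = 4, 4, 16, 28, 76, 160, 388, 868, 2032, 4636, …
L₀ := L_f ⊗_s L_g (sym. prod.), ord ≤ 2.
L = (5 + x + 3·x^2) + (2 + 12·x)·Dx + (-1 + x + 3·x^2)·Dx^2  (order 2).
h: a_k = -4, -4, -14, -26, -409/6, -877/6, -63119/180, -142049/180, -18558737/10080, -42422969/10080, …
ICs: h(0) = -4, h′(0) = -4.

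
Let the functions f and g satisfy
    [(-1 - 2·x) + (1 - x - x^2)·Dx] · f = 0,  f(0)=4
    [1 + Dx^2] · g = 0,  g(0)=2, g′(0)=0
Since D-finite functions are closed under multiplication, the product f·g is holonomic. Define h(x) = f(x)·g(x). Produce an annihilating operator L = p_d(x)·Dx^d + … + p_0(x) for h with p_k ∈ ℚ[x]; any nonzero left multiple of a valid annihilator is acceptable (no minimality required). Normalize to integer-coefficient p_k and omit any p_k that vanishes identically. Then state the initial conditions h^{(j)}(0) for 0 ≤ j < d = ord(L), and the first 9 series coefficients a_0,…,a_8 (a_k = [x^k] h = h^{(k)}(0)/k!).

L = (1 + x + x^2) + (2 + 4·x)·Dx + (-1 + x + x^2)·Dx^2  (order 2).
h: a_k = 8, 8, 12, 20, 97/3, 157/3, 7619/90, 12329/90, 124121/560, …
ICs: h(0) = 8, h′(0) = 8.

f: a_k = 4, 4, 8, 12, 20, 32, 52, 84, 136, …
g: a_k = 2, 0, -1, 0, 1/12, 0, -1/360, 0, 1/20160, …
Sym-product of L_f,L_g gives L₀ (≤ ord 2).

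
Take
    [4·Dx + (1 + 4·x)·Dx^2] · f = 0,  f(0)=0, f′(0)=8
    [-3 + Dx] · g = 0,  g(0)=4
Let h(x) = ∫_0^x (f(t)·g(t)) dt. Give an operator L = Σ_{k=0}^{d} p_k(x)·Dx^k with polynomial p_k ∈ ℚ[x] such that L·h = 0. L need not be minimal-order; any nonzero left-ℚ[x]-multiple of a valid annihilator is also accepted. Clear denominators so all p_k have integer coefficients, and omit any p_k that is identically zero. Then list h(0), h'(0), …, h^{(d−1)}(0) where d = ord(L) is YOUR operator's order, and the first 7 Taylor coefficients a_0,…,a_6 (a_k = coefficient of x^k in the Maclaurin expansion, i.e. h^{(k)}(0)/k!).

L = (-3 + 36·x)·Dx + (-2 - 24·x)·Dx^2 + (1 + 4·x)·Dx^3  (order 3).
h: a_k = 0, 0, 16, 32/3, 92/3, -144/5, 1726/15, …
ICs: h(0) = 0, h′(0) = 0, h′′(0) = 32.

f: a_k = 0, 8, -16, 128/3, -128, 2048/5, -4096/3, …
g: a_k = 4, 12, 18, 18, 27/2, 81/10, 81/20, …
h₀=f·g: eliminate ⇒ L₀, order ≤ 2·1.
∫: right-multiply L₀ by Dx.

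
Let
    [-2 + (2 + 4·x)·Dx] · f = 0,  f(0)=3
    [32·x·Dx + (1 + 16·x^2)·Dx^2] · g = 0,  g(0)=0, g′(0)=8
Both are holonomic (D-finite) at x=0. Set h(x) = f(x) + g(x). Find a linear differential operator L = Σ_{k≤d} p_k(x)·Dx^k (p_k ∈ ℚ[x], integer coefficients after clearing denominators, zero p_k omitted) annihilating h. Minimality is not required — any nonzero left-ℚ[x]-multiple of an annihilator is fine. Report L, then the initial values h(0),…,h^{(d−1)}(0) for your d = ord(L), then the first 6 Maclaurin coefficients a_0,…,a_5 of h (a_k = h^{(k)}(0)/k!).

f: a_k = 3, 3, -3/2, 3/2, -15/8, 21/8, …
g: a_k = 0, 8, 0, -128/3, 0, 2048/5, …
Sum ⇒ L₀ = lclm(L_f,L_g) in ℚ(x)⟨Dx⟩.
L = (-32 - 160·x + 1536·x^2 + 1536·x^3)·Dx + (-35 - 128·x + 1312·x^2 + 6144·x^3 + 5376·x^4)·Dx^2 + (-1 + 30·x + 96·x^2 + 576·x^3 + 1792·x^4 + 1536·x^5)·Dx^3  (order 3).
h: a_k = 3, 11, -3/2, -247/6, -15/8, 16489/40, …
ICs: h(0) = 3, h′(0) = 11, h′′(0) = -3.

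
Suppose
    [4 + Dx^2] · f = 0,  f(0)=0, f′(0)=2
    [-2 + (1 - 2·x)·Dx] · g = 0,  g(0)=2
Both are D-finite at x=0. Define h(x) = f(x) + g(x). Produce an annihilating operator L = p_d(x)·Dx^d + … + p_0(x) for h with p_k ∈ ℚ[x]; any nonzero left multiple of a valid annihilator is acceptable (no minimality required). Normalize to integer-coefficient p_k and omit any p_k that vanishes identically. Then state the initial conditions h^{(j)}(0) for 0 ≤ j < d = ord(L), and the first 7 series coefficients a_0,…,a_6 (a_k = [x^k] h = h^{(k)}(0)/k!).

f: a_k = 0, 2, 0, -4/3, 0, 4/15, 0, …
g: a_k = 2, 4, 8, 16, 32, 64, 128, …
L₀ := lclm(L_f,L_g); ord L₀ ≤ 2+1.
L = (-56 + 32·x - 32·x^2) + (12 - 40·x + 48·x^2 - 32·x^3)·Dx + (-14 + 8·x - 8·x^2)·Dx^2 + (3 - 10·x + 12·x^2 - 8·x^3)·Dx^3  (order 3).
h: a_k = 2, 6, 8, 44/3, 32, 964/15, 128, …
ICs: h(0) = 2, h′(0) = 6, h′′(0) = 16.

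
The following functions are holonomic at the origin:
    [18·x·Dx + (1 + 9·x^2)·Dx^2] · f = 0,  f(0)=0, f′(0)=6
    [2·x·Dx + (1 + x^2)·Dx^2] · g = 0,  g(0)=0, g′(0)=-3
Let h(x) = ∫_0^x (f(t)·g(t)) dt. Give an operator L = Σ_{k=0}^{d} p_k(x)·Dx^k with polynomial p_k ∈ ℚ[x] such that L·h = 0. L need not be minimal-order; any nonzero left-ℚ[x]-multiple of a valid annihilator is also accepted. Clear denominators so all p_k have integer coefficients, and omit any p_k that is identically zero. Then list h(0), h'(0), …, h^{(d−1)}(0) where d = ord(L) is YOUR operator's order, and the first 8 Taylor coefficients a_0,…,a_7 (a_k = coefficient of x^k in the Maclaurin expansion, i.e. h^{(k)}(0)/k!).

f: a_k = 0, 6, 0, -18, 0, 486/5, 0, -4374/7, …
g: a_k = 0, -3, 0, 1, 0, -3/5, 0, 3/7, …
h₀=f·g: eliminate ⇒ L₀, order ≤ 2·2.
Integrate: L := L₀·Dx.
L = (-216·x - 3600·x^3 - 5184·x^5 + 6480·x^7 + 17496·x^9)·Dx^2 + (-40 - 1452·x^2 - 6480·x^4 - 4536·x^6 + 22680·x^8 + 26244·x^10)·Dx^3 + (-80·x - 980·x^3 - 2160·x^5 + 2952·x^7 + 12960·x^9 + 8748·x^11)·Dx^4 + (-1 - 20·x^2 - 109·x^4 + 981·x^8 + 1620·x^10 + 729·x^12)·Dx^5  (order 5).
h: a_k = 0, 0, 0, -6, 0, 12, 0, -1566/35, …
ICs: h(0) = 0, h′(0) = 0, h′′(0) = 0, h′′′(0) = -36, h′′′′(0) = 0.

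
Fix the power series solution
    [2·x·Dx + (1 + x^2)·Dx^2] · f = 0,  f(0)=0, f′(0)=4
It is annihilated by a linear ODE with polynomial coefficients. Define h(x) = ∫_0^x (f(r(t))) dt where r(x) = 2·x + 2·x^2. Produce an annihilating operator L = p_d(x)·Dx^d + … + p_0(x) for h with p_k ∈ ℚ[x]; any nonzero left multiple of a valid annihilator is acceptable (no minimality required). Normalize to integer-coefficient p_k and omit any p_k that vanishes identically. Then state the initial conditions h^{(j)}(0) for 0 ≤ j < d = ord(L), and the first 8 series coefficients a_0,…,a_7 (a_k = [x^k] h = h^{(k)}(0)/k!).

f: a_k = 0, 4, 0, -4/3, 0, 4/5, 0, -4/7, …
h₀=f(r): pull back L_f along r ⇒ L₀.
Integrate: L := L₀·Dx.
L = (-2 + 8·x + 32·x^2 + 48·x^3 + 24·x^4)·Dx^2 + (1 + 2·x + 4·x^2 + 16·x^3 + 20·x^4 + 8·x^5)·Dx^3  (order 3).
h: a_k = 0, 0, 4, 8/3, -8/3, -32/5, -16/15, 352/21, …
ICs: h(0) = 0, h′(0) = 0, h′′(0) = 8.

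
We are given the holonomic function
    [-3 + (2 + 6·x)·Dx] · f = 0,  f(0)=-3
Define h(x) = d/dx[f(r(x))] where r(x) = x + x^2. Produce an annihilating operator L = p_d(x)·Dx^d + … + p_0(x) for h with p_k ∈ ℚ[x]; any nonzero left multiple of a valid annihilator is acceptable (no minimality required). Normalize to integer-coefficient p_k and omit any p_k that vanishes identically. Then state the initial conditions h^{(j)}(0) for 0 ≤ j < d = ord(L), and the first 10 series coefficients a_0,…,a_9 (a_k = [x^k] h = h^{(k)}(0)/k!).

f: a_k = -3, -9/2, 27/8, -81/16, 1215/128, -5103/256, 45927/1024, -216513/2048, 8444007/32768, -42220035/65536, …
Change of var in L_f (x↦r) gives L₀.
Derive L from L₀ (diff closure).
L = 1 + (-2 - 10·x - 18·x^2 - 12·x^3)·Dx  (order 1).
h: a_k = -9/2, -9/4, 81/16, -297/32, 3645/256, -8991/512, 28917/2048, 18711/4096, -3221451/65536, 16683165/131072, …
ICs: h(0) = -9/2.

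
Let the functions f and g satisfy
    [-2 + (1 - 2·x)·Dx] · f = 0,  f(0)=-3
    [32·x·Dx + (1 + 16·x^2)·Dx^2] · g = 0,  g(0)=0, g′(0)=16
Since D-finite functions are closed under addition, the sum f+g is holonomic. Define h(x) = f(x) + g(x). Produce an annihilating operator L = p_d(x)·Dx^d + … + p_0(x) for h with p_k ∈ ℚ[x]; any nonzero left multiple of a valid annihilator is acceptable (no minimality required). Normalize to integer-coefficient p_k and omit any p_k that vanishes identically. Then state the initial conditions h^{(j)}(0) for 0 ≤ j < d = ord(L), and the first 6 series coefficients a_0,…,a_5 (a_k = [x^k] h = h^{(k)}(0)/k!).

f: a_k = -3, -6, -12, -24, -48, -96, …
g: a_k = 0, 16, 0, -256/3, 0, 4096/5, …
L₀ := lclm(L_f,L_g); ord L₀ ≤ 1+2.
L = (-32 + 256·x + 1536·x^2)·Dx + (14 - 32·x - 160·x^2 + 1536·x^3)·Dx^2 + (-1 - 6·x - 96·x^3 + 256·x^4)·Dx^3  (order 3).
h: a_k = -3, 10, -12, -328/3, -48, 3616/5, …
ICs: h(0) = -3, h′(0) = 10, h′′(0) = -24.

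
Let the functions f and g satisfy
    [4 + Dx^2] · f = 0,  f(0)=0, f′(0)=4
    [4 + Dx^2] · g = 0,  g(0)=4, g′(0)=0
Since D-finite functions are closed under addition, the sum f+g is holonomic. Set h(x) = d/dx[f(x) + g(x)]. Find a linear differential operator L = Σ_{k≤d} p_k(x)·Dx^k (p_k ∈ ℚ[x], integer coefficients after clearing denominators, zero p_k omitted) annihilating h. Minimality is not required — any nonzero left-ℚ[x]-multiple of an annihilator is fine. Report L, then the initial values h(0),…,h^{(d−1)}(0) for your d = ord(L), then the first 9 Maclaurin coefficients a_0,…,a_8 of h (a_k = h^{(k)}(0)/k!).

L = 4 + Dx^2  (order 2).
h: a_k = 4, -16, -8, 32/3, 8/3, -32/15, -16/45, 64/315, 8/315, …
ICs: h(0) = 4, h′(0) = -16.

f: a_k = 0, 4, 0, -8/3, 0, 8/15, 0, -16/315, 0, …
g: a_k = 4, 0, -8, 0, 8/3, 0, -16/45, 0, 8/315, …
L₀ := lclm(L_f,L_g); ord L₀ ≤ 2+2.
h=h₀': d/dx-closure on L₀ ⇒ L.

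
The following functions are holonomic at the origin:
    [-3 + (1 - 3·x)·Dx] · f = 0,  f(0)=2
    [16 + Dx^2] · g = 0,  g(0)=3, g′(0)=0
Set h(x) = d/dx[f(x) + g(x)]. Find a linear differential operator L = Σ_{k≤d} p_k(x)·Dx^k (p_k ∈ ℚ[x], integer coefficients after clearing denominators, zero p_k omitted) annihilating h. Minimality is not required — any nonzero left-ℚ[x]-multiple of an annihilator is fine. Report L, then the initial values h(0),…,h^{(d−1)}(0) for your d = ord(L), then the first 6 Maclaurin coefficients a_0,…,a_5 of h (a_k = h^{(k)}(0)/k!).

L = (5952 - 4608·x + 6912·x^2) + (-560 + 2448·x - 3456·x^2 + 3456·x^3)·Dx + (372 - 288·x + 432·x^2)·Dx^2 + (-35 + 153·x - 216·x^2 + 216·x^3)·Dx^3  (order 3).
h: a_k = 6, -12, 162, 776, 2430, 43228/5, …
ICs: h(0) = 6, h′(0) = -12, h′′(0) = 324.

f: a_k = 2, 6, 18, 54, 162, 486, …
g: a_k = 3, 0, -24, 0, 32, 0, …
Sum ⇒ L₀ = lclm(L_f,L_g) in ℚ(x)⟨Dx⟩.
Derive L from L₀ (diff closure).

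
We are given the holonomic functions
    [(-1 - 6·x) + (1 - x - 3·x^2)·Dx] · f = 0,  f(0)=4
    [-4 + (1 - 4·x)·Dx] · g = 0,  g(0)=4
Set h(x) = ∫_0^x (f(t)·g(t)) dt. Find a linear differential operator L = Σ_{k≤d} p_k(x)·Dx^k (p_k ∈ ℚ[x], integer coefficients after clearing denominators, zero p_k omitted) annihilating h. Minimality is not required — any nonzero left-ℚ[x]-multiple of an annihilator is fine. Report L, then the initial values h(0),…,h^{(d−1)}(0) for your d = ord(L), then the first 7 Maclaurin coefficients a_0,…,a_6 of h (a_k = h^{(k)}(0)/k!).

f: a_k = 4, 4, 16, 28, 76, 160, 388, …
g: a_k = 4, 16, 64, 256, 1024, 4096, 16384, …
Sym-product of L_f,L_g gives L₀ (≤ ord 1).
h=∫h₀ ⇒ L = L₀·Dx.
L = (-5 + 2·x + 36·x^2)·Dx + (1 - 5·x + x^2 + 12·x^3)·Dx^2  (order 2).
h: a_k = 0, 16, 40, 128, 412, 6896/5, 4704, …
ICs: h(0) = 0, h′(0) = 16.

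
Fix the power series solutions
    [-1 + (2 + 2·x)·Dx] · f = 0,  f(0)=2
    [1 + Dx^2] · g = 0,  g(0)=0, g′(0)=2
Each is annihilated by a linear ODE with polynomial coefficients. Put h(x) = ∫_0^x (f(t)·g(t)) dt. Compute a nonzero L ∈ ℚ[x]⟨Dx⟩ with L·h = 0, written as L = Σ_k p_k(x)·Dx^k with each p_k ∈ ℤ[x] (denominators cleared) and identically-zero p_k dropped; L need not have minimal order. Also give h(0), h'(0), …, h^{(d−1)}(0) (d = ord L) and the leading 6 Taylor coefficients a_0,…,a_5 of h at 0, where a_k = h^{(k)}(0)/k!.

f: a_k = 2, 1, -1/4, 1/8, -5/64, 7/128, …
g: a_k = 0, 2, 0, -1/3, 0, 1/60, …
Sym-product of L_f,L_g gives L₀ (≤ ord 2).
h=∫h₀ ⇒ L = L₀·Dx.
L = (7 + 8·x + 4·x^2)·Dx + (-4 - 4·x)·Dx^2 + (4 + 8·x + 4·x^2)·Dx^3  (order 3).
h: a_k = 0, 0, 2, 2/3, -7/24, -1/60, …
ICs: h(0) = 0, h′(0) = 0, h′′(0) = 4.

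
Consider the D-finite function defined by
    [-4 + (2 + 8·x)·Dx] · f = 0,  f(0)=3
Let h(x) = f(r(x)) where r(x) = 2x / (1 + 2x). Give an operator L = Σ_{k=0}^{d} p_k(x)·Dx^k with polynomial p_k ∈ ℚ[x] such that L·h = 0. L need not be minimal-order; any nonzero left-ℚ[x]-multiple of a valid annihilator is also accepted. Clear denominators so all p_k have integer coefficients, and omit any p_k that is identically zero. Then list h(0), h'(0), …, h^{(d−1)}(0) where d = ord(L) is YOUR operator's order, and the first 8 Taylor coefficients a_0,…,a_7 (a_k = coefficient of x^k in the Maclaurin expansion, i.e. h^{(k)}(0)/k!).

L = -4 + (1 + 12·x + 20·x^2)·Dx  (order 1).
h: a_k = 3, 12, -48, 240, -1440, 9792, -72192, 561408, …
ICs: h(0) = 3.

f: a_k = 3, 6, -6, 12, -30, 84, -252, 792, …
h₀=f(r): pull back L_f along r ⇒ L₀.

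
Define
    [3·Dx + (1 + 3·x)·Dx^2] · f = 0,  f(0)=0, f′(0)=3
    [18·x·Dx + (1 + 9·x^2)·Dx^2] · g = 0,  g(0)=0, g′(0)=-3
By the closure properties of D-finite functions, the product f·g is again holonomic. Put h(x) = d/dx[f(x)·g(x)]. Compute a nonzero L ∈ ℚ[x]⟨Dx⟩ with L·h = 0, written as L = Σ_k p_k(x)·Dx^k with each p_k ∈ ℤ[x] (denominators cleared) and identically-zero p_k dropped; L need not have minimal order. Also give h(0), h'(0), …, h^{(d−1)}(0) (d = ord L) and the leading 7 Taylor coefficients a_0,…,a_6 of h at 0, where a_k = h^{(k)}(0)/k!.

f: a_k = 0, 3, -9/2, 9, -81/4, 243/5, -243/2, …
g: a_k = 0, -3, 0, 9, 0, -243/5, 0, …
h₀=f·g: eliminate ⇒ L₀, order ≤ 2·2.
Differentiate: ansatz ord ≤ ord L₀ ⇒ L.
L = (648 + 3564·x + 19440·x^2 + 113724·x^3 + 262440·x^4 + 341172·x^5 + 236196·x^7) + (162 + 3348·x + 24948·x^2 + 117612·x^3 + 396576·x^4 + 813564·x^5 + 918540·x^6 + 236196·x^7 + 826686·x^8)·Dx + (36 + 576·x + 5184·x^2 + 25272·x^3 + 87480·x^4 + 227448·x^5 + 419904·x^6 + 472392·x^7 + 236196·x^8 + 472392·x^9)·Dx^2 + (5 + 54·x + 333·x^2 + 1512·x^3 + 5346·x^4 + 14580·x^5 + 30618·x^6 + 52488·x^7 + 59049·x^8 + 39366·x^9 + 59049·x^10)·Dx^3  (order 3).
h: a_k = 0, -18, 81/2, 0, 405/4, -6318/5, 56133/20, …
ICs: h(0) = 0, h′(0) = -18, h′′(0) = 81.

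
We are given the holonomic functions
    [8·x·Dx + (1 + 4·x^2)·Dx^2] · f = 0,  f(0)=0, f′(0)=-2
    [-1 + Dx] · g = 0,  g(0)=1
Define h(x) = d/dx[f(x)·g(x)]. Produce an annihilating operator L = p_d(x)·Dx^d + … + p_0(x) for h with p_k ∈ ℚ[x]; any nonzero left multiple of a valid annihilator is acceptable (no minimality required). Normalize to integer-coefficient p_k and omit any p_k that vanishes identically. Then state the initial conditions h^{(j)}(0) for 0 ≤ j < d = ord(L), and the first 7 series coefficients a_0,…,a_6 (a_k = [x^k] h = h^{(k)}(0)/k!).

f: a_k = 0, -2, 0, 8/3, 0, -32/5, 0, …
g: a_k = 1, 1, 1/2, 1/6, 1/24, 1/120, 1/720, …
Sym-product of L_f,L_g gives L₀ (≤ ord 2).
Differentiate: ansatz ord ≤ ord L₀ ⇒ L.
L = (-7 - 16·x + 104·x^2 - 64·x^3 + 16·x^4) + (6 + 24·x - 112·x^2 + 96·x^3 - 32·x^4)·Dx + (1 - 8·x + 8·x^2 - 32·x^3 + 16·x^4)·Dx^2  (order 2).
h: a_k = -2, -4, 5, 28/3, -103/4, -215/6, 12763/120, …
ICs: h(0) = -2, h′(0) = -4.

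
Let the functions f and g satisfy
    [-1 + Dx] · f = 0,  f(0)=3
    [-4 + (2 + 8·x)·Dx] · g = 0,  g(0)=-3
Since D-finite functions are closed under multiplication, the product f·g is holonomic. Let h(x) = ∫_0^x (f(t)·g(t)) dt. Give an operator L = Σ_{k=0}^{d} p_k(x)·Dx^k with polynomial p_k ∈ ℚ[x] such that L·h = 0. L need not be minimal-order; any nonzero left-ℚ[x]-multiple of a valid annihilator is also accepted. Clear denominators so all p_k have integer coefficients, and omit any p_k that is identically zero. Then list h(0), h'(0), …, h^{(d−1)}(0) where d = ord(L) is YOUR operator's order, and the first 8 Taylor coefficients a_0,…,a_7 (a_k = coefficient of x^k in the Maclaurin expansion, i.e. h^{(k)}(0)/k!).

L = (-3 - 4·x)·Dx + (1 + 4·x)·Dx^2  (order 2).
h: a_k = 0, -9, -27/2, -3/2, -57/8, 477/40, -2371/80, 43487/560, …
ICs: h(0) = 0, h′(0) = -9.

f: a_k = 3, 3, 3/2, 1/2, 1/8, 1/40, 1/240, 1/1680, …
g: a_k = -3, -6, 6, -12, 30, -84, 252, -792, …
Product ⇒ symmetric product L₀, ord ≤ 1.
h=∫₀ˣh₀: take L = L₀·Dx.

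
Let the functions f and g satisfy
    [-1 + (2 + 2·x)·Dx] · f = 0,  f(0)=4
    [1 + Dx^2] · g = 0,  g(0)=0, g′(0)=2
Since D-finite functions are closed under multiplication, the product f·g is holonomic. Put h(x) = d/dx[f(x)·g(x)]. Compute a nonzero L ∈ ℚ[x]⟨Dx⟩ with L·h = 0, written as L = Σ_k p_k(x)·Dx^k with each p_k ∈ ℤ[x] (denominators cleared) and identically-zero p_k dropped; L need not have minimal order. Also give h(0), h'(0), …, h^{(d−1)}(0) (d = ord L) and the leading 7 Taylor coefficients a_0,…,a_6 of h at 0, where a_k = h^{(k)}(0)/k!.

f: a_k = 4, 2, -1/2, 1/4, -5/32, 7/64, -21/256, …
g: a_k = 0, 2, 0, -1/3, 0, 1/60, 0, …
f·g: L₀ = L_f ⊗_s L_g, ord ≤ 1·2.
Derive L from L₀ (diff closure).
L = (53 + 144·x + 136·x^2 + 64·x^3 + 16·x^4) + (-4 - 36·x - 48·x^2 - 16·x^3)·Dx + (28 + 88·x + 108·x^2 + 64·x^3 + 16·x^4)·Dx^2  (order 2).
h: a_k = 8, 8, -7, -2/3, -19/48, 81/80, -983/1152, …
ICs: h(0) = 8, h′(0) = 8.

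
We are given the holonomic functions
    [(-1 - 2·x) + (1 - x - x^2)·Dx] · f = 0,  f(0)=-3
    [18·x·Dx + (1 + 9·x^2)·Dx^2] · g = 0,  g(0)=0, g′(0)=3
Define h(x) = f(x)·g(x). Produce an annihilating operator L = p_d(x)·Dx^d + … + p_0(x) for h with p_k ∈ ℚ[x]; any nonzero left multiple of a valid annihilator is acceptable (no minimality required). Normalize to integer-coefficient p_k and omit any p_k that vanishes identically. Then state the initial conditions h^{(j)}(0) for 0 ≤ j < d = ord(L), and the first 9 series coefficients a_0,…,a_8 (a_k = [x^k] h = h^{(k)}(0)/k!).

L = (2 + 18·x + 54·x^2) + (2 - 14·x + 36·x^2 + 54·x^3)·Dx + (-1 + x - 8·x^2 + 9·x^3 + 9·x^4)·Dx^2  (order 2).
h: a_k = 0, -9, -9, 9, 0, -684/5, -684/5, 23229/35, 18441/35, …
ICs: h(0) = 0, h′(0) = -9.

f: a_k = -3, -3, -6, -9, -15, -24, -39, -63, -102, …
g: a_k = 0, 3, 0, -9, 0, 243/5, 0, -2187/7, 0, …
Sym-product of L_f,L_g gives L₀ (≤ ord 2).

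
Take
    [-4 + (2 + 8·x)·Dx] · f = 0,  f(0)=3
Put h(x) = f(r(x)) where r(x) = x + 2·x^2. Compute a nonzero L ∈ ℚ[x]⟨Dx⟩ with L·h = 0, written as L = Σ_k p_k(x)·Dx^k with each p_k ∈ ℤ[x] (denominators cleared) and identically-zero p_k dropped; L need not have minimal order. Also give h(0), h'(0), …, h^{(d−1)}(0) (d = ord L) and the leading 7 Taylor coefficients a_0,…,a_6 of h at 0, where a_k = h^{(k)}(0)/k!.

L = (-2 - 8·x) + (1 + 4·x + 8·x^2)·Dx  (order 1).
h: a_k = 3, 6, 6, -12, 18, -12, -36, …
ICs: h(0) = 3.

f: a_k = 3, 6, -6, 12, -30, 84, -252, …
L₀ from L_f via x↦r, Dx↦r'^{-1}Dx.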